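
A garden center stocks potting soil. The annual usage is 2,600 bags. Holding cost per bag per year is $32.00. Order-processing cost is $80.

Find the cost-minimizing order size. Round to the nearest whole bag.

114 bags

EOQ = √(2DS/H) = √(2 × 2,600 × 80 / 32)
    = √(13,000.00) ≈ 114.02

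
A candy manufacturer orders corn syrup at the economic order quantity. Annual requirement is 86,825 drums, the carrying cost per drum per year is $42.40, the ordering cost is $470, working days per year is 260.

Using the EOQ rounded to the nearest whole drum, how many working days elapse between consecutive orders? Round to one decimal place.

4.2 days

EOQ = √(2DS/H) = √(2 × 86,825 × 470 / 42.4)
    = √(1,924,893.87) ≈ 1,387.41 → Q = 1,387 drums
T = Q/D × 260 days = 1,387/86,825 × 260 = 4.153 days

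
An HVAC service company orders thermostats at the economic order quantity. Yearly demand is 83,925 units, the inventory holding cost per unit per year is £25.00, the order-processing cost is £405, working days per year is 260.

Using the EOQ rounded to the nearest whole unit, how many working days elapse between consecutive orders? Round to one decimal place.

Q* = √(2·D·S / H) = √(2·83,925·405 / 25) = √2,719,170.0 ≈ 1,648.99 → Q = 1,649 units
Cycle time = (working days × Q)/D = (260 × 1,649) / 83,925 = 5.109 days

5.1 days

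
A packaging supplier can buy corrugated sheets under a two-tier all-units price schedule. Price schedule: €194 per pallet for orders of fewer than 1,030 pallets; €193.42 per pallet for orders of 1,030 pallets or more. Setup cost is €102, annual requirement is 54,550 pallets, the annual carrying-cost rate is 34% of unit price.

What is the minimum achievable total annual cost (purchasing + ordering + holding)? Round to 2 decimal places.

H₁ = 34%×€194 = €65.9600;  H₂ = 34%×€193.42 = €65.7628
EOQ₁ = √(2×54,550×102/65.9600) = 410.74  (< 1,030, feasible at tier 1)
EOQ₂ = √(2×54,550×102/65.7628) = 411.36  (< 1,030 → use Q = 1,030 at tier-2 price)
TC(tier 1 (EOQ₁), Q≈410.7) = €10,609,792.73
TC(tier 2, Q≈1,030.0) = €10,590,330.88
Minimum at tier 2: €10,590,330.88

€10,590,330.88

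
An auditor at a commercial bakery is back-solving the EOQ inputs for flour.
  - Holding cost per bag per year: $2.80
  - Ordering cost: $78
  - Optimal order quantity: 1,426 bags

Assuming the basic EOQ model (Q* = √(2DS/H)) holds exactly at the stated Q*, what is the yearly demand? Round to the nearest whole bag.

EOQ relation: Q² = 2DS/H, so rearrange for the unknown.
D = Q²H / (2S) = 1,426² × 2.8 / (2 × 78) = 36,498.29

36,498 bags per year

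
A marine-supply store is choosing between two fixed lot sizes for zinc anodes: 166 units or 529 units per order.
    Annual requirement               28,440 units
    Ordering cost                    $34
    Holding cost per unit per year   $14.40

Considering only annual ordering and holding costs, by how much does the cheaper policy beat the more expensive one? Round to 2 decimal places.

$1,383.56

TC(Q) = (D/Q)S + (Q/2)H
TC(166) = (28,440/166)×34 + (166/2)×14.4 = $7,020.26
TC(529) = (28,440/529)×34 + (529/2)×14.4 = $5,636.70
Cheaper: Q = 529.  Difference = $1,383.56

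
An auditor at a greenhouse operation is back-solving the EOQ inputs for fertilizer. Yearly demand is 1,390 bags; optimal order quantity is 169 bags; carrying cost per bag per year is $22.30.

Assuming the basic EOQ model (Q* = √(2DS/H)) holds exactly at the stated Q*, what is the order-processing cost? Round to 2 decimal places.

Since Q* = (2DS/H)^½, squaring gives Q*²·H = 2DS.
S = Q²H / (2D) = 169² × 22.3 / (2 × 1,390) = 229.1044

$229.10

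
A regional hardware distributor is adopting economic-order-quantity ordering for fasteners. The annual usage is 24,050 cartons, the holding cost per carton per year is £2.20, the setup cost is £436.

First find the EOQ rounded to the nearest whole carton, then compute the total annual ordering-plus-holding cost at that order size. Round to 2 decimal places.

Optimal lot size Q* = (2 × 24,050 × £436 / £2.2)^½ ≈ 3,087.48 → Q = 3,087 cartons
Orders/yr = 24,050/3,087 = 7.791; ordering cost = 7.791 × £436 = £3,396.76
Average inventory = 3,087/2 = 1543.5; holding cost = 1543.5 × £2.2 = £3,395.70
Total = £3,396.76 + £3,395.70 = £6,792.46

£6,792.46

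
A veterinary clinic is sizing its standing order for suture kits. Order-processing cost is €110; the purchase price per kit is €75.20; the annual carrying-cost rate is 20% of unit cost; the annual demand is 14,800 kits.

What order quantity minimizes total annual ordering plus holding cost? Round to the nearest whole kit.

465 kits

Carrying cost H = €75.2 × 20% = €15.0400/kit/yr
2DS/H = 2·14,800·110/15.04 = 216,489.36
EOQ = √216,489.36 ≈ 465.28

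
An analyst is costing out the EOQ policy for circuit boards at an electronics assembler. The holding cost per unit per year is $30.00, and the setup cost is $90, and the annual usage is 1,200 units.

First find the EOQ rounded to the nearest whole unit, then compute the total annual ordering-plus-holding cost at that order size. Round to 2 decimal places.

$2,545.59

Q* = √(2·D·S / H) = √(2·1,200·90 / 30) = √7,200.0 ≈ 84.85 → Q = 85 units
Annual ordering cost = (D/Q)·S = (1,200/85) × 90 = $1,270.59
Annual holding cost  = (Q/2)·H = (85/2) × 30 = $1,275.00
Total = $1,270.59 + $1,275.00 = $2,545.59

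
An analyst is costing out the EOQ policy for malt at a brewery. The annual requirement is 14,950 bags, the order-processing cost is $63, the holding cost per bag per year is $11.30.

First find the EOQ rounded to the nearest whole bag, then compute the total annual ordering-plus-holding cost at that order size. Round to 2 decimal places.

2DS/H = 2·14,950·63/11.3 = 166,699.12
EOQ = √166,699.12 ≈ 408.29 → Q = 408 bags
Annual ordering cost = (D/Q)·S = (14,950/408) × 63 = $2,308.46
Annual holding cost  = (Q/2)·H = (408/2) × 11.3 = $2,305.20
Total = $2,308.46 + $2,305.20 = $4,613.66

$4,613.66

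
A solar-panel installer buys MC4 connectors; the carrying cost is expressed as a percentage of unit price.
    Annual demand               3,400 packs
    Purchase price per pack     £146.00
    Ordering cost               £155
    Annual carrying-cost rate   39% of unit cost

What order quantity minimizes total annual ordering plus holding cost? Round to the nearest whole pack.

136 packs

H = i·C = 0.39 × £146 = £56.9400 per pack-year
Optimal lot size Q* = (2 × 3,400 × £155 / £56.94)^½ ≈ 136.05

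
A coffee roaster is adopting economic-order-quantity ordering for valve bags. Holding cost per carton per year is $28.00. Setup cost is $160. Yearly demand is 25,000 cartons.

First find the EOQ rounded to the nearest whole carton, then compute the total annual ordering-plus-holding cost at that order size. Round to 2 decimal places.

$14,966.64

2DS/H = 2·25,000·160/28 = 285,714.29
EOQ = √285,714.29 ≈ 534.52 → Q = 535 cartons
Annual ordering cost = (D/Q)·S = (25,000/535) × 160 = $7,476.64
Annual holding cost  = (Q/2)·H = (535/2) × 28 = $7,490.00
Total = $7,476.64 + $7,490.00 = $14,966.64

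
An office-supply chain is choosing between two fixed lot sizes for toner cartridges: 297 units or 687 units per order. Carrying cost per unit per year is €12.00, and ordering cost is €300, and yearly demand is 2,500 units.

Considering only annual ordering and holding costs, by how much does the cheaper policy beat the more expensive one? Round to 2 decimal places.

For each Q, cost = (D/Q)·S + (Q/2)·H.
TC(297) = (2,500/297)×300 + (297/2)×12 = €4,307.25
TC(687) = (2,500/687)×300 + (687/2)×12 = €5,213.70
Cheaper: Q = 297.  Difference = €906.45

€906.45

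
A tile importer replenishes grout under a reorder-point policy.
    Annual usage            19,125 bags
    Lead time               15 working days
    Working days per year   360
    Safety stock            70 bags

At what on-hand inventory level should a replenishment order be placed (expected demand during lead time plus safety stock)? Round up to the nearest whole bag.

867 bags

Daily demand d = 19,125 / 360 = 53.125 bags/day
Demand during lead time = 53.125 × 15 = 796.88
Reorder point = 796.88 + 70 = 866.88 → round up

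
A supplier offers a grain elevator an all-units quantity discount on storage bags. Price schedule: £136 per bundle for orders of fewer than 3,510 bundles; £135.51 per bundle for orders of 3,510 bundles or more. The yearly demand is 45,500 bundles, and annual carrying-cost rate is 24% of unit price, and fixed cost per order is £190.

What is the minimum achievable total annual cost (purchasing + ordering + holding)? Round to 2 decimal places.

H₁ = 24%×£136 = £32.6400;  H₂ = 24%×£135.51 = £32.5224
EOQ₁ = √(2×45,500×190/32.6400) = 727.82  (< 3,510, feasible at tier 1)
EOQ₂ = √(2×45,500×190/32.5224) = 729.13  (< 3,510 → use Q = 3,510 at tier-2 price)
TC(tier 1 (EOQ₁), Q≈727.8) = £6,211,755.96
TC(tier 2, Q≈3,510.0) = £6,225,244.77
Minimum at tier 1 (EOQ₁): £6,211,755.96

£6,211,755.96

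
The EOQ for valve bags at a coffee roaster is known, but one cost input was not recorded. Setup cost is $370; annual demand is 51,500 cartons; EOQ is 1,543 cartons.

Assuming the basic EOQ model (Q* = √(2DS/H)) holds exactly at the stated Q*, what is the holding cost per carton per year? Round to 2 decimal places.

Since Q* = (2DS/H)^½, squaring gives Q*²·H = 2DS.
H = 2DS / Q² = 2 × 51,500 × 370 / 1,543² = 16.0069

$16.01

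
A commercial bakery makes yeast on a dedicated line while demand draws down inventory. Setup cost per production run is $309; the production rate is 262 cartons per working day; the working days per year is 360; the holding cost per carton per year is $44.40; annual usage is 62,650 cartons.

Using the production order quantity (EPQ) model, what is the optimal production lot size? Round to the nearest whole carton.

d = 62,650/360 = 174.0278 cartons/day;  effective holding cost H(1 − d/p) = 44.4·(1 − 174.0278/262) = 14.90827
Q* = √(2DS / H_eff) = √(2·62,650·309 / 14.90827) ≈ 1,611.54

1,612 cartons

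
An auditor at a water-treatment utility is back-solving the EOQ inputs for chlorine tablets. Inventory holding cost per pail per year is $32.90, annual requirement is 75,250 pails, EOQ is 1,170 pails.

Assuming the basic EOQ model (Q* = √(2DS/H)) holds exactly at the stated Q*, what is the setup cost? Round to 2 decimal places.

From Q* = √(2DS/H) ⇒ Q*² = 2DS/H.
S = Q²H / (2D) = 1,170² × 32.9 / (2 × 75,250) = 299.2479

$299.25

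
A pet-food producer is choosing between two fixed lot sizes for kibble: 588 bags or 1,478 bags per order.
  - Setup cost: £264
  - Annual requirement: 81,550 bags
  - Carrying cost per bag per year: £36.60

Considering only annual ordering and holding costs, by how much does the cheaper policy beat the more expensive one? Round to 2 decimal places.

Annual cost at Q: ordering D·S/Q plus holding Q·H/2.
TC(588) = (81,550/588)×264 + (588/2)×36.6 = £47,374.69
TC(1,478) = (81,550/1,478)×264 + (1,478/2)×36.6 = £41,613.84
Lots of 1,478 are cheaper by £5,760.84.

£5,760.84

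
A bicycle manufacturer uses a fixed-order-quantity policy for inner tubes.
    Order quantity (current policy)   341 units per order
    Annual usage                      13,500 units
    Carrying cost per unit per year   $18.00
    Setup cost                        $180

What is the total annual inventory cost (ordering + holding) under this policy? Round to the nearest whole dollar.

$10,195

Annual ordering cost = (D/Q)·S = (13,500/341) × 180 = $7,126.10
Annual holding cost  = (Q/2)·H = (341/2) × 18 = $3,069.00
Total = $7,126.10 + $3,069.00 = $10,195.10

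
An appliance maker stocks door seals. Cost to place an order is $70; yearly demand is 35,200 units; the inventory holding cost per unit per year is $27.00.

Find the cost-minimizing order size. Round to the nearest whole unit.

427 units

EOQ = √(2DS/H) = √(2 × 35,200 × 70 / 27)
    = √(182,518.52) ≈ 427.22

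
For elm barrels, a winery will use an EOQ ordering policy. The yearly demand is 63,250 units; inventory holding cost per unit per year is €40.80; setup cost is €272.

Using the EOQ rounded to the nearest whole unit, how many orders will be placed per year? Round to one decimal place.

Q* = √(2·D·S / H) = √(2·63,250·272 / 40.8) = √843,333.3 ≈ 918.33 → Q = 918
N = D/Q = 63,250/918 ≈ 68.900 orders/yr

68.9 orders per year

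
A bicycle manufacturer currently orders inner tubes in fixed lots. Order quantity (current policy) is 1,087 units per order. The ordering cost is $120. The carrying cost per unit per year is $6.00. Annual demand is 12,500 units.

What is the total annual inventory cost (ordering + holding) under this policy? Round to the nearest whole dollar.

$4,641

Annual ordering cost = (D/Q)·S = (12,500/1,087) × 120 = $1,379.94
Annual holding cost  = (Q/2)·H = (1,087/2) × 6 = $3,261.00
Total = $1,379.94 + $3,261.00 = $4,640.94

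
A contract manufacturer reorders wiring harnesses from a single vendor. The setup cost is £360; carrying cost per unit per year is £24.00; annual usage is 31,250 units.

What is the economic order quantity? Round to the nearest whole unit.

968 units

Q* = √(2·D·S / H) = √(2·31,250·360 / 24) = √937,500.0 ≈ 968.25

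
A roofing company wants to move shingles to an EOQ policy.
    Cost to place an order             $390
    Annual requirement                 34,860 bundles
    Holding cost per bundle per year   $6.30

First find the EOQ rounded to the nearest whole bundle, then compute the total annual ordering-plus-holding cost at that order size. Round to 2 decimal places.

Q* = √(2·D·S / H) = √(2·34,860·390 / 6.3) = √4,316,000.0 ≈ 2,077.50 → Q = 2,077 bundles
Annual ordering cost = (D/Q)·S = (34,860/2,077) × 390 = $6,545.69
Annual holding cost  = (Q/2)·H = (2,077/2) × 6.3 = $6,542.55
Total = $6,545.69 + $6,542.55 = $13,088.24

$13,088.24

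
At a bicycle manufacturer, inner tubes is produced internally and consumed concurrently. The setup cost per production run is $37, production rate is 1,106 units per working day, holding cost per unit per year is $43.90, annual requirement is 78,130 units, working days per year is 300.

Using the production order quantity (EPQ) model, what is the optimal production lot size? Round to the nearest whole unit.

415 units

Daily demand d = 78,130/300 = 260.433; p = 1106; 1 − d/p = 0.76453
EPQ = √(2DS / (H(1 − d/p)))
    = √(2 × 78,130 × 37 / (43.9 × 0.76453)) ≈ 415.05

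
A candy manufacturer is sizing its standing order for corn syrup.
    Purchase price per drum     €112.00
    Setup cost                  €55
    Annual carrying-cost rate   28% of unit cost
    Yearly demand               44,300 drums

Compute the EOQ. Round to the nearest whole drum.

394 drums

H = i·C = 0.28 × €112 = €31.3600 per drum-year
2DS/H = 2·44,300·55/31.36 = 155,389.03
EOQ = √155,389.03 ≈ 394.19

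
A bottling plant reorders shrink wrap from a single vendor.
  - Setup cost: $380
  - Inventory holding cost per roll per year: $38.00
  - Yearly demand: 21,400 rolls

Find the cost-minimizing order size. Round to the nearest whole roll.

654 rolls

2DS/H = 2·21,400·380/38 = 428,000.00
EOQ = √428,000.00 ≈ 654.22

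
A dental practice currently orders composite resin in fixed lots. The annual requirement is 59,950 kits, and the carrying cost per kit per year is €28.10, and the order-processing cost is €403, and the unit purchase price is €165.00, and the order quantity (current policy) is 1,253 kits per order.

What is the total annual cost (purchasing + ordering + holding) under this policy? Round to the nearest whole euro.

€9,928,636

Ordering: D/Q × S = 59,950/1,253 × €403 = €19,281.60
Holding:  Q/2 × H = 1,253/2 × €28.1 = €17,604.65
Purchase cost = D·C = 59,950 × 165 = €9,891,750.00
Total = €19,281.60 + €17,604.65 + €9,891,750.00 = €9,928,636.25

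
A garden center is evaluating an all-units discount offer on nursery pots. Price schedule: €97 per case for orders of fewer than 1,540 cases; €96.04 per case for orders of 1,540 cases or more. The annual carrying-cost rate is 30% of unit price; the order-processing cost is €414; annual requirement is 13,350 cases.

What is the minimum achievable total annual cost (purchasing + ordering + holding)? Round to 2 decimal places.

€1,307,908.14

H₁ = 30%×€97 = €29.1000;  H₂ = 30%×€96.04 = €28.8120
EOQ₁ = √(2×13,350×414/29.1000) = 616.32  (< 1,540, feasible at tier 1)
EOQ₂ = √(2×13,350×414/28.8120) = 619.40  (< 1,540 → use Q = 1,540 at tier-2 price)
TC(tier 1 (EOQ₁), Q≈616.3) = €1,312,885.04
TC(tier 2, Q≈1,540.0) = €1,307,908.14
Minimum at tier 2: €1,307,908.14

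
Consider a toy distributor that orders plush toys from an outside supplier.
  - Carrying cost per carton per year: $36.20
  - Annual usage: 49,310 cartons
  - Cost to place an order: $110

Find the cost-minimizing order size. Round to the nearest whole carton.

547 cartons

2DS/H = 2·49,310·110/36.2 = 299,674.03
EOQ = √299,674.03 ≈ 547.42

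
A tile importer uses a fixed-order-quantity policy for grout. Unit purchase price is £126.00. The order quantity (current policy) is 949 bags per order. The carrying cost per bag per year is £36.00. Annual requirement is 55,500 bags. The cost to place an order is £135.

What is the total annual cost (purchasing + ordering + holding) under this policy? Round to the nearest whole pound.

Annual ordering cost = (D/Q)·S = (55,500/949) × 135 = £7,895.15
Annual holding cost  = (Q/2)·H = (949/2) × 36 = £17,082.00
Purchase cost = D·C = 55,500 × 126 = £6,993,000.00
Total = £7,895.15 + £17,082.00 + £6,993,000.00 = £7,017,977.15

£7,017,977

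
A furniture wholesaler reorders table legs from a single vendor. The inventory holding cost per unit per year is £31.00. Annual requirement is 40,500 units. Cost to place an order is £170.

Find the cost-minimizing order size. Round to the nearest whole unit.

Optimal lot size Q* = (2 × 40,500 × £170 / £31)^½ ≈ 666.48

666 units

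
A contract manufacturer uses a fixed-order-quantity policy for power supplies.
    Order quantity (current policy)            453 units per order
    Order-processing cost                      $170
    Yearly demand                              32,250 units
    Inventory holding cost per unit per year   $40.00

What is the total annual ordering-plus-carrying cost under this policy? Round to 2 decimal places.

$21,162.65

Orders/yr = 32,250/453 = 71.192; ordering cost = 71.192 × $170 = $12,102.65
Average inventory = 453/2 = 226.5; holding cost = 226.5 × $40 = $9,060.00
Total = $12,102.65 + $9,060.00 = $21,162.65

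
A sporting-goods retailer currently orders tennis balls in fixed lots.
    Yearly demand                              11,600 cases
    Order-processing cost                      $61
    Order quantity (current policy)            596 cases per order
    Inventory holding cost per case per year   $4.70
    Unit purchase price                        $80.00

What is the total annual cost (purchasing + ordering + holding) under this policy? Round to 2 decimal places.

Annual ordering cost = (D/Q)·S = (11,600/596) × 61 = $1,187.25
Annual holding cost  = (Q/2)·H = (596/2) × 4.7 = $1,400.60
Purchase cost = D·C = 11,600 × 80 = $928,000.00
Total = $1,187.25 + $1,400.60 + $928,000.00 = $930,587.85

$930,587.85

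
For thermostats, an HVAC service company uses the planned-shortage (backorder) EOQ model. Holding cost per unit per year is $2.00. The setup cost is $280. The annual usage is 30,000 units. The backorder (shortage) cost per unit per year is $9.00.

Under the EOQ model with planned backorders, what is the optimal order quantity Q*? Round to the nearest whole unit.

Basic EOQ = √(2·30,000·280/2) = 2,898.275
Backorder adjustment √((H+b)/b) = √((2+9)/9) = 1.1055
Q* = 2,898.275 × 1.1055 ≈ 3,204.16

3,204 units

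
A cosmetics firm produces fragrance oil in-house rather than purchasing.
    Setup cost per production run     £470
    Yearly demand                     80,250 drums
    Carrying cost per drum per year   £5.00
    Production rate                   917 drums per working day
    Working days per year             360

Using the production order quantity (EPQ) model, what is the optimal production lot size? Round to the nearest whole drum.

d = 80,250/360 = 222.9167 drums/day;  effective holding cost H(1 − d/p) = 5·(1 − 222.9167/917) = 3.78453
Q* = √(2DS / H_eff) = √(2·80,250·470 / 3.78453) ≈ 4,464.58

4,465 drums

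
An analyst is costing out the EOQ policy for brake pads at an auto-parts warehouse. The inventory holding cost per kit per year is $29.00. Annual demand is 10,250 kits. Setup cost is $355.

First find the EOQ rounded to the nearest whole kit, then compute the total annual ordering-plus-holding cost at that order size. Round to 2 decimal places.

Q* = √(2·D·S / H) = √(2·10,250·355 / 29) = √250,948.3 ≈ 500.95 → Q = 501 kits
Annual ordering cost = (D/Q)·S = (10,250/501) × 355 = $7,262.97
Annual holding cost  = (Q/2)·H = (501/2) × 29 = $7,264.50
Total = $7,262.97 + $7,264.50 = $14,527.47

$14,527.47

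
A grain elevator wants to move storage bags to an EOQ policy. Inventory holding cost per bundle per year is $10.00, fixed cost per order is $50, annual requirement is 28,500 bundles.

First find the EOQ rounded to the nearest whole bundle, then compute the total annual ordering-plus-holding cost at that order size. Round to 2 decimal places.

$5,338.54

EOQ = √(2DS/H) = √(2 × 28,500 × 50 / 10)
    = √(285,000.00) ≈ 533.85 → Q = 534 bundles
Annual ordering cost = (D/Q)·S = (28,500/534) × 50 = $2,668.54
Annual holding cost  = (Q/2)·H = (534/2) × 10 = $2,670.00
Total = $2,668.54 + $2,670.00 = $5,338.54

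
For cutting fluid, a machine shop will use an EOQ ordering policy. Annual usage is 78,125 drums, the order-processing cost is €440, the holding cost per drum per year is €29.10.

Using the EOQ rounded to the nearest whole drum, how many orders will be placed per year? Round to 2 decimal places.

50.83 orders per year

EOQ = √(2DS/H) = √(2 × 78,125 × 440 / 29.1)
    = √(2,362,542.96) ≈ 1,537.06 → Q = 1,537
N = D/Q = 78,125/1,537 ≈ 50.830 orders/yr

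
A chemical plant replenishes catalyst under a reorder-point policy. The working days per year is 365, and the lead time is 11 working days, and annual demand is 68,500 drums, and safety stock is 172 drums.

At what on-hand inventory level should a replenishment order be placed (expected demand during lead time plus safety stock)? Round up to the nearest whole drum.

Daily demand d = 68,500 / 365 = 187.671 drums/day
Demand during lead time = 187.671 × 11 = 2,064.38
Reorder point = 2,064.38 + 172 = 2,236.38 → round up

2,237 drums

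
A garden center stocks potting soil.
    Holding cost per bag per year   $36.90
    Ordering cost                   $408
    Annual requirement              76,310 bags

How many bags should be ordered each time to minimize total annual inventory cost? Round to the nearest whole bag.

Q* = √(2·D·S / H) = √(2·76,310·408 / 36.9) = √1,687,505.7 ≈ 1,299.04

1,299 bags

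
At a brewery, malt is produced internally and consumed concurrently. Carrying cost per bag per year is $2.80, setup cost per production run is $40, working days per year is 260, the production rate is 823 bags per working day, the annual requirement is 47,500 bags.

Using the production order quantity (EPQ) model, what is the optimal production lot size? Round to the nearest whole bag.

Daily demand d = 47,500/260 = 182.692; p = 823; 1 − d/p = 0.77802
EPQ = √(2DS / (H(1 − d/p)))
    = √(2 × 47,500 × 40 / (2.8 × 0.77802)) ≈ 1,320.74

1,321 bags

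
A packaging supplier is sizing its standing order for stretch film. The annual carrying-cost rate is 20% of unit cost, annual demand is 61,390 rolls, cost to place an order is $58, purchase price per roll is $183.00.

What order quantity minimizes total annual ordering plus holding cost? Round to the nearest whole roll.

441 rolls

H = i·C = 0.2 × $183 = $36.6000 per roll-year
EOQ = √(2DS/H) = √(2 × 61,390 × 58 / 36.6)
    = √(194,569.40) ≈ 441.10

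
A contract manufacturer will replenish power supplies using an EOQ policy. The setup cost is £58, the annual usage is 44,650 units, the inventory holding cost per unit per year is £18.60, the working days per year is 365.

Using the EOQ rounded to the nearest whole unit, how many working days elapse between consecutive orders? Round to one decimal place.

Q* = √(2·D·S / H) = √(2·44,650·58 / 18.6) = √278,462.4 ≈ 527.70 → Q = 528 units
Cycle time = (working days × Q)/D = (365 × 528) / 44,650 = 4.316 days

4.3 days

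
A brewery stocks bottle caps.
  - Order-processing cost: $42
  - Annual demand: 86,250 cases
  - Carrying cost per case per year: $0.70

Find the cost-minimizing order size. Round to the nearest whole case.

2DS/H = 2·86,250·42/0.7 = 10,350,000.00
EOQ = √10,350,000.00 ≈ 3,217.14

3,217 cases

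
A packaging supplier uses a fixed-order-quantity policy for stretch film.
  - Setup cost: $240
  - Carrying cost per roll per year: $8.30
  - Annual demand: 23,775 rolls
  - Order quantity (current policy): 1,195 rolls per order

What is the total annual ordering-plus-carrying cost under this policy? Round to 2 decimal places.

$9,734.15

Annual ordering cost = (D/Q)·S = (23,775/1,195) × 240 = $4,774.90
Annual holding cost  = (Q/2)·H = (1,195/2) × 8.3 = $4,959.25
Total = $4,774.90 + $4,959.25 = $9,734.15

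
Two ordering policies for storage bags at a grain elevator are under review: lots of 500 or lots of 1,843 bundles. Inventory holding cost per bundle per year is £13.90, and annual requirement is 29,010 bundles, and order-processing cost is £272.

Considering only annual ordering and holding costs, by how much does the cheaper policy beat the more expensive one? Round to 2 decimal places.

£2,166.14

Annual cost at Q: ordering D·S/Q plus holding Q·H/2.
TC(500) = (29,010/500)×272 + (500/2)×13.9 = £19,256.44
TC(1,843) = (29,010/1,843)×272 + (1,843/2)×13.9 = £17,090.30
Lots of 1,843 are cheaper by £2,166.14.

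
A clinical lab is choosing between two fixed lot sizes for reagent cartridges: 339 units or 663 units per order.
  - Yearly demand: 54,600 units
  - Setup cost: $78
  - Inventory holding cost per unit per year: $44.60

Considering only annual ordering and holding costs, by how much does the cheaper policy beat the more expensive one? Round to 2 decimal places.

TC(Q) = (D/Q)S + (Q/2)H
TC(339) = (54,600/339)×78 + (339/2)×44.6 = $20,122.53
TC(663) = (54,600/663)×78 + (663/2)×44.6 = $21,208.43
Lots of 339 are cheaper by $1,085.90.

$1,085.90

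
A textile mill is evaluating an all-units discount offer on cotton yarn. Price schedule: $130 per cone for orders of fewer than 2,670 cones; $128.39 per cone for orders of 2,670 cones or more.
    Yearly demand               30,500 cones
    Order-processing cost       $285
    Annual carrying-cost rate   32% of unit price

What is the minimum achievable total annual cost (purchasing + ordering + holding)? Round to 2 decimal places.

$3,973,998.83

H₁ = 32%×$130 = $41.6000;  H₂ = 32%×$128.39 = $41.0848
EOQ₁ = √(2×30,500×285/41.6000) = 646.46  (< 2,670, feasible at tier 1)
EOQ₂ = √(2×30,500×285/41.0848) = 650.50  (< 2,670 → use Q = 2,670 at tier-2 price)
TC(tier 1 (EOQ₁), Q≈646.5) = $3,991,892.68
TC(tier 2, Q≈2,670.0) = $3,973,998.83
Minimum at tier 2: $3,973,998.83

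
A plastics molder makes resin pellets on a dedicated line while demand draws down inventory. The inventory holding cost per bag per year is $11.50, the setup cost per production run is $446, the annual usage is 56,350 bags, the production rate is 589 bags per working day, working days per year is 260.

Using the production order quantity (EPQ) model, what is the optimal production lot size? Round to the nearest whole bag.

2,630 bags

Daily demand d = 56,350/260 = 216.731; p = 589; 1 − d/p = 0.63204
EPQ = √(2DS / (H(1 − d/p)))
    = √(2 × 56,350 × 446 / (11.5 × 0.63204)) ≈ 2,629.72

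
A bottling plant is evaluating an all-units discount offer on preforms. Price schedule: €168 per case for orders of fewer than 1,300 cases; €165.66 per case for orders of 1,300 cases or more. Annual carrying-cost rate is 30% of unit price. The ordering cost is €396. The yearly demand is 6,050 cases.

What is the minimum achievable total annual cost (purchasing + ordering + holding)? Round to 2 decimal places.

€1,031,940.16

H₁ = 30%×€168 = €50.4000;  H₂ = 30%×€165.66 = €49.6980
EOQ₁ = √(2×6,050×396/50.4000) = 308.34  (< 1,300, feasible at tier 1)
EOQ₂ = √(2×6,050×396/49.6980) = 310.51  (< 1,300 → use Q = 1,300 at tier-2 price)
TC(tier 1 (EOQ₁), Q≈308.3) = €1,031,940.16
TC(tier 2, Q≈1,300.0) = €1,036,389.62
Minimum at tier 1 (EOQ₁): €1,031,940.16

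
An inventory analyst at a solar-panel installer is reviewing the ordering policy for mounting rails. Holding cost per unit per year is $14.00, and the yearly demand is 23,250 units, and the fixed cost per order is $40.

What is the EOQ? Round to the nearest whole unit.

364 units

Optimal lot size Q* = (2 × 23,250 × $40 / $14)^½ ≈ 364.50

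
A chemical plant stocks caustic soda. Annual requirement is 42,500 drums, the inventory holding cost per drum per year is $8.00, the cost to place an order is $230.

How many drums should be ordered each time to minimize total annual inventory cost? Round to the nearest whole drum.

1,563 drums

EOQ = √(2DS/H) = √(2 × 42,500 × 230 / 8)
    = √(2,443,750.00) ≈ 1,563.25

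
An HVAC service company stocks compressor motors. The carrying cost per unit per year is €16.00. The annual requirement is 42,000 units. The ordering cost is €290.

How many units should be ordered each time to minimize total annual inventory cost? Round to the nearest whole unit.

Optimal lot size Q* = (2 × 42,000 × €290 / €16)^½ ≈ 1,233.90

1,234 units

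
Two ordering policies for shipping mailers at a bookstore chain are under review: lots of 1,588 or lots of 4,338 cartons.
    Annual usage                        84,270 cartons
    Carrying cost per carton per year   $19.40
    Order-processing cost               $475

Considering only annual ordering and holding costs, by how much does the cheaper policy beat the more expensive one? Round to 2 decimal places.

For each Q, cost = (D/Q)·S + (Q/2)·H.
TC(1,588) = (84,270/1,588)×475 + (1,588/2)×19.4 = $40,610.31
TC(4,338) = (84,270/4,338)×475 + (4,338/2)×19.4 = $51,305.95
Cheaper: Q = 1,588.  Difference = $10,695.64

$10,695.64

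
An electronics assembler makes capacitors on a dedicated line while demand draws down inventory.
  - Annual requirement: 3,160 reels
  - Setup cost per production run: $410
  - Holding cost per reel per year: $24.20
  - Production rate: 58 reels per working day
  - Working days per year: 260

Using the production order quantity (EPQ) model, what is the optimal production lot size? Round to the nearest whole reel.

368 reels

d = 3,160/260 = 12.1538 reels/day;  effective holding cost H(1 − d/p) = 24.2·(1 − 12.1538/58) = 19.12891
Q* = √(2DS / H_eff) = √(2·3,160·410 / 19.12891) ≈ 368.05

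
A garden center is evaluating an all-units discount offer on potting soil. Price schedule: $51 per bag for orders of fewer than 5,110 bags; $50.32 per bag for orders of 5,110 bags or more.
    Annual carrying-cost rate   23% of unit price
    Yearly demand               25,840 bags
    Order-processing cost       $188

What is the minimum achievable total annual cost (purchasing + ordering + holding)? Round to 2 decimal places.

H₁ = 23%×$51 = $11.7300;  H₂ = 23%×$50.32 = $11.5736
EOQ₁ = √(2×25,840×188/11.7300) = 910.10  (< 5,110, feasible at tier 1)
EOQ₂ = √(2×25,840×188/11.5736) = 916.23  (< 5,110 → use Q = 5,110 at tier-2 price)
TC(tier 1 (EOQ₁), Q≈910.1) = $1,328,515.52
TC(tier 2, Q≈5,110.0) = $1,330,790.02
Minimum at tier 1 (EOQ₁): $1,328,515.52

$1,328,515.52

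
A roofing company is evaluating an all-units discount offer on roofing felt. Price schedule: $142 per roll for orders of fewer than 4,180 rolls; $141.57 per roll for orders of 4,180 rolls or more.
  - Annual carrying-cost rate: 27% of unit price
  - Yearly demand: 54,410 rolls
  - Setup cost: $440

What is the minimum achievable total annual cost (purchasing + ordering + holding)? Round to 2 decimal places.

H₁ = 27%×$142 = $38.3400;  H₂ = 27%×$141.57 = $38.2239
EOQ₁ = √(2×54,410×440/38.3400) = 1,117.52  (< 4,180, feasible at tier 1)
EOQ₂ = √(2×54,410×440/38.2239) = 1,119.21  (< 4,180 → use Q = 4,180 at tier-2 price)
TC(tier 1 (EOQ₁), Q≈1,117.5) = $7,769,065.65
TC(tier 2, Q≈4,180.0) = $7,788,439.02
Minimum at tier 1 (EOQ₁): $7,769,065.65

$7,769,065.65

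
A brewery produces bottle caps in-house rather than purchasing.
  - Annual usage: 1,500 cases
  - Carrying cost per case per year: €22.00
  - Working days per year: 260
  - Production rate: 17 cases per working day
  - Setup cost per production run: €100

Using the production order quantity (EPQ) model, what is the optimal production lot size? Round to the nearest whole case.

Daily demand d = 1,500/260 = 5.769; p = 17; 1 − d/p = 0.66063
EPQ = √(2DS / (H(1 − d/p)))
    = √(2 × 1,500 × 100 / (22 × 0.66063)) ≈ 143.67

144 cases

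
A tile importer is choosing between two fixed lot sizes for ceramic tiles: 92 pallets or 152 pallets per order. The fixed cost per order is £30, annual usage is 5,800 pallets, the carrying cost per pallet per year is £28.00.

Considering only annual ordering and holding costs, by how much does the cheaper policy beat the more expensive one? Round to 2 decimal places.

£93.43

TC(Q) = (D/Q)S + (Q/2)H
TC(92) = (5,800/92)×30 + (92/2)×28 = £3,179.30
TC(152) = (5,800/152)×30 + (152/2)×28 = £3,272.74
Cheaper: Q = 92.  Difference = £93.43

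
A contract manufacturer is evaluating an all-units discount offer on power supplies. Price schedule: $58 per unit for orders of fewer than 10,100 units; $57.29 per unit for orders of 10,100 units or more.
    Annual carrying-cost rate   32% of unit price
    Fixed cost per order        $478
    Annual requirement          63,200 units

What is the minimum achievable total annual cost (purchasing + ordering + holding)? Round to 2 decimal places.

$3,699,087.02

H₁ = 32%×$58 = $18.5600;  H₂ = 32%×$57.29 = $18.3328
EOQ₁ = √(2×63,200×478/18.5600) = 1,804.26  (< 10,100, feasible at tier 1)
EOQ₂ = √(2×63,200×478/18.3328) = 1,815.40  (< 10,100 → use Q = 10,100 at tier-2 price)
TC(tier 1 (EOQ₁), Q≈1,804.3) = $3,699,087.02
TC(tier 2, Q≈10,100.0) = $3,716,299.69
Minimum at tier 1 (EOQ₁): $3,699,087.02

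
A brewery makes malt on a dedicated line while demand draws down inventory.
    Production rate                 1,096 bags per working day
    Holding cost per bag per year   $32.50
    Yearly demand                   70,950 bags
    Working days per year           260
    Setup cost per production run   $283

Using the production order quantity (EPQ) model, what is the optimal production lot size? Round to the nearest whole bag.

Daily demand d = 70,950/260 = 272.885; p = 1096; 1 − d/p = 0.75102
EPQ = √(2DS / (H(1 − d/p)))
    = √(2 × 70,950 × 283 / (32.5 × 0.75102)) ≈ 1,282.68

1,283 bags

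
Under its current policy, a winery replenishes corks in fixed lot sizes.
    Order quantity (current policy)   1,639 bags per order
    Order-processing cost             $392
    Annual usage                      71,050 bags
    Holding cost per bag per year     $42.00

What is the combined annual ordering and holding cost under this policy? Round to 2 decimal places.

Annual ordering cost = (D/Q)·S = (71,050/1,639) × 392 = $16,993.04
Annual holding cost  = (Q/2)·H = (1,639/2) × 42 = $34,419.00
Total = $16,993.04 + $34,419.00 = $51,412.04

$51,412.04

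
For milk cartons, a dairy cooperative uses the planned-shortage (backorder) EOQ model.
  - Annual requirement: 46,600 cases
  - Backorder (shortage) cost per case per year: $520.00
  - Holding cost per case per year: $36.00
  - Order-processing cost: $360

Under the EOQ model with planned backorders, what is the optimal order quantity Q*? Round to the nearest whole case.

998 cases

Basic EOQ = √(2·46,600·360/36) = 965.401
Backorder adjustment √((H+b)/b) = √((36+520)/520) = 1.0340
Q* = 965.401 × 1.0340 ≈ 998.26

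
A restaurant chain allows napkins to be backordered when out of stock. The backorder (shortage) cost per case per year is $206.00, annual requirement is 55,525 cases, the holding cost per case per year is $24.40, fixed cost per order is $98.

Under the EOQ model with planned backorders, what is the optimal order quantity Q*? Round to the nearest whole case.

706 cases

Basic EOQ = √(2·55,525·98/24.4) = 667.848
Backorder adjustment √((H+b)/b) = √((24.4+206)/206) = 1.0576
Q* = 667.848 × 1.0576 ≈ 706.29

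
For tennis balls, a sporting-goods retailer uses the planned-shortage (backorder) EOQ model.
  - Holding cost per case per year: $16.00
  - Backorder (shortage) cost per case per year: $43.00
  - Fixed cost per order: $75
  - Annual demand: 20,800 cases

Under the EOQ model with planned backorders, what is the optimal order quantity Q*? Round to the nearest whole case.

517 cases

Q* = √(2DS/H) · √((H + b)/b)
   = √(2 × 20,800 × 75 / 16) · √((16 + 43) / 43)
   = 441.588 × 1.1714 ≈ 517.26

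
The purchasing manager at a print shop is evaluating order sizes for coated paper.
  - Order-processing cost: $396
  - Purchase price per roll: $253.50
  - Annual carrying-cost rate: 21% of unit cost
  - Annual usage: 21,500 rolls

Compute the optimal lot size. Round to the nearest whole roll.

H = i·C = 0.21 × $253.5 = $53.2350 per roll-year
Q* = √(2·D·S / H) = √(2·21,500·396 / 53.235) = √319,864.8 ≈ 565.57

566 rolls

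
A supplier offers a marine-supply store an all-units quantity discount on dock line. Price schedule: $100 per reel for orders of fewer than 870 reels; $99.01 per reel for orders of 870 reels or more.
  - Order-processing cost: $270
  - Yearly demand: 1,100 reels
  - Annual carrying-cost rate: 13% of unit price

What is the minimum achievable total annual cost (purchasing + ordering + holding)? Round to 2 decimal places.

H₁ = 13%×$100 = $13.0000;  H₂ = 13%×$99.01 = $12.8713
EOQ₁ = √(2×1,100×270/13.0000) = 213.76  (< 870, feasible at tier 1)
EOQ₂ = √(2×1,100×270/12.8713) = 214.82  (< 870 → use Q = 870 at tier-2 price)
TC(tier 1 (EOQ₁), Q≈213.8) = $112,778.85
TC(tier 2, Q≈870.0) = $114,851.39
Minimum at tier 1 (EOQ₁): $112,778.85

$112,778.85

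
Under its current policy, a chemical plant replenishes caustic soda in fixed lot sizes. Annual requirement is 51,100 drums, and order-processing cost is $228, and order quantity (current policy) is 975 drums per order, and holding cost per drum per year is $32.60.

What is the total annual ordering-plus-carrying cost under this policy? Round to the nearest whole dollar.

$27,842

Annual ordering cost = (D/Q)·S = (51,100/975) × 228 = $11,949.54
Annual holding cost  = (Q/2)·H = (975/2) × 32.6 = $15,892.50
Total = $11,949.54 + $15,892.50 = $27,842.04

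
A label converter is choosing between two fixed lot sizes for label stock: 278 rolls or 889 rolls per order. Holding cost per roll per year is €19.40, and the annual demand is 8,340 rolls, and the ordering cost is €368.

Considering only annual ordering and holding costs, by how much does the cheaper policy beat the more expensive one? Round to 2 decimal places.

€1,660.97

For each Q, cost = (D/Q)·S + (Q/2)·H.
TC(278) = (8,340/278)×368 + (278/2)×19.4 = €13,736.60
TC(889) = (8,340/889)×368 + (889/2)×19.4 = €12,075.63
Cheaper: Q = 889.  Difference = €1,660.97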